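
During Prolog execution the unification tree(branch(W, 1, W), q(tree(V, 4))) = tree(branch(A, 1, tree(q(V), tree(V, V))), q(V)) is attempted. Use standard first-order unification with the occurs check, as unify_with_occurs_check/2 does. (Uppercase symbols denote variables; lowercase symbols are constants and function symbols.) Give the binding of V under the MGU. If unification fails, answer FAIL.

Decompose tree/2: branch(W, 1, W) = branch(A, 1, tree(q(V), tree(V, V))),  q(tree(V, 4)) = q(V).
Decompose branch/3: W = A,  1 = 1,  W = tree(q(V), tree(V, V)).
Bind W := A; substituting into the one remaining equation that mentions W gives: A = tree(q(V), tree(V, V)).
Delete trivial equation 1 = 1.
Bind A := tree(q(V), tree(V, V)); no other remaining equation mentions A. Substituting into the earlier binding gives W := tree(q(V), tree(V, V)).
Decompose q/1: tree(V, 4) = V.
Occurs check fails: V occurs in tree(V, 4); the equation V = tree(V, 4) has no finite solution.

FAIL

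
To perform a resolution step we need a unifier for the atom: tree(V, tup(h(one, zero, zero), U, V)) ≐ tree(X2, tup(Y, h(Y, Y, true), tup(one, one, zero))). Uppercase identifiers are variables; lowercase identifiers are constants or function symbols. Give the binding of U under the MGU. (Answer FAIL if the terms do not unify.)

h(h(one, zero, zero), h(one, zero, zero), true)

Decompose tree/2: V ≐ X2,  tup(h(one, zero, zero), U, V) ≐ tup(Y, h(Y, Y, true), tup(one, one, zero)).
Bind V := X2; substituting into the remaining equation gives: tup(h(one, zero, zero), U, X2) ≐ tup(Y, h(Y, Y, true), tup(one, one, zero)).
Decompose tup/3: h(one, zero, zero) ≐ Y,  U ≐ h(Y, Y, true),  X2 ≐ tup(one, one, zero).
Bind Y := h(one, zero, zero); substituting into the one remaining equation that mentions Y gives: U ≐ h(h(one, zero, zero), h(one, zero, zero), true).
Bind U := h(h(one, zero, zero), h(one, zero, zero), true); no other remaining equation mentions U.
Bind X2 := tup(one, one, zero). Substituting into the earlier binding gives V := tup(one, one, zero).
MGU = { V -> tup(one, one, zero), Y -> h(one, zero, zero), U -> h(h(one, zero, zero), h(one, zero, zero), true), X2 -> tup(one, one, zero) }, so U -> h(h(one, zero, zero), h(one, zero, zero), true).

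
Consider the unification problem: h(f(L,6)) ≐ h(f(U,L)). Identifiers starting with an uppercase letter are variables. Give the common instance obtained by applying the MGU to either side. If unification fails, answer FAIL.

h(f(6,6))

Decompose h/1: f(L,6) ≐ f(U,L).
Decompose f/2: L ≐ U,  6 ≐ L.
Bind L := U; substituting into the remaining equation gives: 6 ≐ U.
Bind U := 6. Substituting into the earlier binding gives L := 6.
Applying the MGU to either side gives h(f(6,6)).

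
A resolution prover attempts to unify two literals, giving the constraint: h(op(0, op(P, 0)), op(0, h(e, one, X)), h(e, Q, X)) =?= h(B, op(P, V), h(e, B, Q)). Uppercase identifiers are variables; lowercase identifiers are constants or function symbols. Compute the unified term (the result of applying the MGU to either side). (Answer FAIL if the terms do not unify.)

Decompose h/3: op(0, op(P, 0)) =?= B,  op(0, h(e, one, X)) =?= op(P, V),  h(e, Q, X) =?= h(e, B, Q).
Bind B := op(0, op(P, 0)); substituting into the one remaining equation that mentions B gives: h(e, Q, X) =?= h(e, op(0, op(P, 0)), Q).
Decompose op/2: 0 =?= P,  h(e, one, X) =?= V.
Bind P := 0; substituting into the one remaining equation that mentions P gives: h(e, Q, X) =?= h(e, op(0, op(0, 0)), Q). Substituting into the earlier binding gives B := op(0, op(0, 0)).
Bind V := h(e, one, X); no other remaining equation mentions V.
Decompose h/3: e =?= e,  Q =?= op(0, op(0, 0)),  X =?= Q.
Delete trivial equation e =?= e.
Bind Q := op(0, op(0, 0)); substituting into the remaining equation gives: X =?= op(0, op(0, 0)).
Bind X := op(0, op(0, 0)). Substituting into the earlier binding gives V := h(e, one, op(0, op(0, 0))).
Applying the MGU to either side gives h(op(0, op(0, 0)), op(0, h(e, one, op(0, op(0, 0)))), h(e, op(0, op(0, 0)), op(0, op(0, 0)))).

h(op(0, op(0, 0)), op(0, h(e, one, op(0, op(0, 0)))), h(e, op(0, op(0, 0)), op(0, op(0, 0))))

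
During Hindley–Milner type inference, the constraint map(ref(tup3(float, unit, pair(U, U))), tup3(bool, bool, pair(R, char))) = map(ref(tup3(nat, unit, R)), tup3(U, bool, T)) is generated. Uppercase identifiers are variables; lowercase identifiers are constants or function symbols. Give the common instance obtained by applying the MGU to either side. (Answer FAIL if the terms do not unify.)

FAIL

Decompose map/2: ref(tup3(float, unit, pair(U, U))) = ref(tup3(nat, unit, R)),  tup3(bool, bool, pair(R, char)) = tup3(U, bool, T).
Decompose ref/1: tup3(float, unit, pair(U, U)) = tup3(nat, unit, R).
Decompose tup3/3: float = nat,  unit = unit,  pair(U, U) = R.
Clash: constants float and nat differ; no unifier exists.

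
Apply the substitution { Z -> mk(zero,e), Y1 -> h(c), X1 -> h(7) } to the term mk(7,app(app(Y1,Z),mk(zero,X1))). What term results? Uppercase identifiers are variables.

Replace each occurrence of Z with mk(zero,e).
Replace each occurrence of Y1 with h(c).
Replace each occurrence of X1 with h(7).
Result: mk(7,app(app(h(c),mk(zero,e)),mk(zero,h(7)))).

mk(7,app(app(h(c),mk(zero,e)),mk(zero,h(7))))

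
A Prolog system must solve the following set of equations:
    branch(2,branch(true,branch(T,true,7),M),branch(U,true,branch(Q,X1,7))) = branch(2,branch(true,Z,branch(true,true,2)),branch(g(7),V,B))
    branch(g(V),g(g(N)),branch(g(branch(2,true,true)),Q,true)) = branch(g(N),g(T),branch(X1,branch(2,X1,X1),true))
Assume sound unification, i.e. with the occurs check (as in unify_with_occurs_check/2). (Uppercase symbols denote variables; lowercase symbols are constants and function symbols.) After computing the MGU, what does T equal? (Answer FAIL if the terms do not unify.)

g(true)

Decompose branch/3: 2 = 2,  branch(true,branch(T,true,7),M) = branch(true,Z,branch(true,true,2)),  branch(U,true,branch(Q,X1,7)) = branch(g(7),V,B).
Delete trivial equation 2 = 2.
Decompose branch/3: true = true,  branch(T,true,7) = Z,  M = branch(true,true,2).
Delete trivial equation true = true.
Bind Z := branch(T,true,7); no other remaining equation mentions Z.
Bind M := branch(true,true,2); no other remaining equation mentions M.
Decompose branch/3: U = g(7),  true = V,  branch(Q,X1,7) = B.
Bind U := g(7); no other remaining equation mentions U.
Bind V := true; substituting into the one remaining equation that mentions V gives: branch(g(true),g(g(N)),branch(g(branch(2,true,true)),Q,true)) = branch(g(N),g(T),branch(X1,branch(2,X1,X1),true)).
Bind B := branch(Q,X1,7); no other remaining equation mentions B.
Decompose branch/3: g(true) = g(N),  g(g(N)) = g(T),  branch(g(branch(2,true,true)),Q,true) = branch(X1,branch(2,X1,X1),true).
Decompose g/1: true = N.
Bind N := true; substituting into the one remaining equation that mentions N gives: g(g(true)) = g(T).
Decompose g/1: g(true) = T.
Bind T := g(true); no other remaining equation mentions T. Substituting into the earlier binding gives Z := branch(g(true),true,7).
Decompose branch/3: g(branch(2,true,true)) = X1,  Q = branch(2,X1,X1),  true = true.
Bind X1 := g(branch(2,true,true)); substituting into the one remaining equation that mentions X1 gives: Q = branch(2,g(branch(2,true,true)),g(branch(2,true,true))). Substituting into the earlier binding gives B := branch(Q,g(branch(2,true,true)),7).
Bind Q := branch(2,g(branch(2,true,true)),g(branch(2,true,true))); no other remaining equation mentions Q. Substituting into the earlier binding gives B := branch(branch(2,g(branch(2,true,true)),g(branch(2,true,true))),g(branch(2,true,true)),7).
Delete trivial equation true = true.
MGU = { Z ↦ branch(g(true),true,7), M ↦ branch(true,true,2), U ↦ g(7), V ↦ true, B ↦ branch(branch(2,g(branch(2,true,true)),g(branch(2,true,true))),g(branch(2,true,true)),7), N ↦ true, T ↦ g(true), X1 ↦ g(branch(2,true,true)), Q ↦ branch(2,g(branch(2,true,true)),g(branch(2,true,true))) }, so T ↦ g(true).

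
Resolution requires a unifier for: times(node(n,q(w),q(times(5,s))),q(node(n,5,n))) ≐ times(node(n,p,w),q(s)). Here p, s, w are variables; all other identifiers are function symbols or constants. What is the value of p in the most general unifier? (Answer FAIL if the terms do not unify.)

q(q(times(5,node(n,5,n))))

Decompose times/2: node(n,q(w),q(times(5,s))) ≐ node(n,p,w),  q(node(n,5,n)) ≐ q(s).
Decompose node/3: n ≐ n,  q(w) ≐ p,  q(times(5,s)) ≐ w.
Delete trivial equation n ≐ n.
Bind p := q(w); no other remaining equation mentions p.
Bind w := q(times(5,s)); no other remaining equation mentions w. Substituting into the earlier binding gives p := q(q(times(5,s))).
Decompose q/1: node(n,5,n) ≐ s.
Bind s := node(n,5,n). Substituting into the earlier bindings gives p := q(q(times(5,node(n,5,n)))), w := q(times(5,node(n,5,n))).
MGU = { p := q(q(times(5,node(n,5,n)))), w := q(times(5,node(n,5,n))), s := node(n,5,n) }, so p := q(q(times(5,node(n,5,n)))).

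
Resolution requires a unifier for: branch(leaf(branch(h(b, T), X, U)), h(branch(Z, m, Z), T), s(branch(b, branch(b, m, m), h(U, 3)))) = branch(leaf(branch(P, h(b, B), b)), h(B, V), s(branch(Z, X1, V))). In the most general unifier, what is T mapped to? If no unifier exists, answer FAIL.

Decompose branch/3: leaf(branch(h(b, T), X, U)) = leaf(branch(P, h(b, B), b)),  h(branch(Z, m, Z), T) = h(B, V),  s(branch(b, branch(b, m, m), h(U, 3))) = s(branch(Z, X1, V)).
Decompose leaf/1: branch(h(b, T), X, U) = branch(P, h(b, B), b).
Decompose branch/3: h(b, T) = P,  X = h(b, B),  U = b.
Bind P := h(b, T); no other remaining equation mentions P.
Bind X := h(b, B); no other remaining equation mentions X.
Bind U := b; substituting into the one remaining equation that mentions U gives: s(branch(b, branch(b, m, m), h(b, 3))) = s(branch(Z, X1, V)).
Decompose h/2: branch(Z, m, Z) = B,  T = V.
Bind B := branch(Z, m, Z); no other remaining equation mentions B. Substituting into the earlier binding gives X := h(b, branch(Z, m, Z)).
Bind T := V; no other remaining equation mentions T. Substituting into the earlier binding gives P := h(b, V).
Decompose s/1: branch(b, branch(b, m, m), h(b, 3)) = branch(Z, X1, V).
Decompose branch/3: b = Z,  branch(b, m, m) = X1,  h(b, 3) = V.
Bind Z := b; no other remaining equation mentions Z. Substituting into the earlier bindings gives X := h(b, branch(b, m, b)), B := branch(b, m, b).
Bind X1 := branch(b, m, m); no other remaining equation mentions X1.
Bind V := h(b, 3). Substituting into the earlier bindings gives P := h(b, h(b, 3)), T := h(b, 3).
MGU = { P -> h(b, h(b, 3)), X -> h(b, branch(b, m, b)), U -> b, B -> branch(b, m, b), T -> h(b, 3), Z -> b, X1 -> branch(b, m, m), V -> h(b, 3) }, so T -> h(b, 3).

h(b, 3)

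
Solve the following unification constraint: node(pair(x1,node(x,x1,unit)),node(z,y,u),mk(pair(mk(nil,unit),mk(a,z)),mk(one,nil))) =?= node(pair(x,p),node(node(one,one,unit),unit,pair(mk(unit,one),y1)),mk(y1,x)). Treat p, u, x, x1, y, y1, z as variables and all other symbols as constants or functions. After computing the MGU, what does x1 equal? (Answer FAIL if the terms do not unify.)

mk(one,nil)

Decompose node/3: pair(x1,node(x,x1,unit)) =?= pair(x,p),  node(z,y,u) =?= node(node(one,one,unit),unit,pair(mk(unit,one),y1)),  mk(pair(mk(nil,unit),mk(a,z)),mk(one,nil)) =?= mk(y1,x).
Decompose pair/2: x1 =?= x,  node(x,x1,unit) =?= p.
Bind x1 := x; substituting into the one remaining equation that mentions x1 gives: node(x,x,unit) =?= p.
Bind p := node(x,x,unit); no other remaining equation mentions p.
Decompose node/3: z =?= node(one,one,unit),  y =?= unit,  u =?= pair(mk(unit,one),y1).
Bind z := node(one,one,unit); substituting into the one remaining equation that mentions z gives: mk(pair(mk(nil,unit),mk(a,node(one,one,unit))),mk(one,nil)) =?= mk(y1,x).
Bind y := unit; no other remaining equation mentions y.
Bind u := pair(mk(unit,one),y1); no other remaining equation mentions u.
Decompose mk/2: pair(mk(nil,unit),mk(a,node(one,one,unit))) =?= y1,  mk(one,nil) =?= x.
Bind y1 := pair(mk(nil,unit),mk(a,node(one,one,unit))); no other remaining equation mentions y1. Substituting into the earlier binding gives u := pair(mk(unit,one),pair(mk(nil,unit),mk(a,node(one,one,unit)))).
Bind x := mk(one,nil). Substituting into the earlier bindings gives x1 := mk(one,nil), p := node(mk(one,nil),mk(one,nil),unit).
MGU = { x1 ↦ mk(one,nil), p ↦ node(mk(one,nil),mk(one,nil),unit), z ↦ node(one,one,unit), y ↦ unit, u ↦ pair(mk(unit,one),pair(mk(nil,unit),mk(a,node(one,one,unit)))), y1 ↦ pair(mk(nil,unit),mk(a,node(one,one,unit))), x ↦ mk(one,nil) }, so x1 ↦ mk(one,nil).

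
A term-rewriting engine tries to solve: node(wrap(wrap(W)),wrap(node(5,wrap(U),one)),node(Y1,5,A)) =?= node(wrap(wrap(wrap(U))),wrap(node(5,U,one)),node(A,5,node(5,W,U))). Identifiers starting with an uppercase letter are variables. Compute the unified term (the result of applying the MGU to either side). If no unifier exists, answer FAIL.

Decompose node/3: wrap(wrap(W)) =?= wrap(wrap(wrap(U))),  wrap(node(5,wrap(U),one)) =?= wrap(node(5,U,one)),  node(Y1,5,A) =?= node(A,5,node(5,W,U)).
Decompose wrap/1: wrap(W) =?= wrap(wrap(U)).
Decompose wrap/1: W =?= wrap(U).
Bind W := wrap(U); substituting into the one remaining equation that mentions W gives: node(Y1,5,A) =?= node(A,5,node(5,wrap(U),U)).
Decompose wrap/1: node(5,wrap(U),one) =?= node(5,U,one).
Decompose node/3: 5 =?= 5,  wrap(U) =?= U,  one =?= one.
Delete trivial equation 5 =?= 5.
Occurs check fails: U occurs in wrap(U); the equation U =?= wrap(U) has no finite solution.

FAIL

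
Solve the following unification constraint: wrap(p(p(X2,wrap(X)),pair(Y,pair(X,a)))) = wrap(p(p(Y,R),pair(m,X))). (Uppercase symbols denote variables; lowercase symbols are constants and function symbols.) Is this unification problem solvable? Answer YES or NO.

NO

Decompose wrap/1: p(p(X2,wrap(X)),pair(Y,pair(X,a))) = p(p(Y,R),pair(m,X)).
Decompose p/2: p(X2,wrap(X)) = p(Y,R),  pair(Y,pair(X,a)) = pair(m,X).
Decompose p/2: X2 = Y,  wrap(X) = R.
Bind X2 := Y; no other remaining equation mentions X2.
Bind R := wrap(X); no other remaining equation mentions R.
Decompose pair/2: Y = m,  pair(X,a) = X.
Bind Y := m; no other remaining equation mentions Y. Substituting into the earlier binding gives X2 := m.
Occurs check fails: X occurs in pair(X,a); the equation X = pair(X,a) has no finite solution.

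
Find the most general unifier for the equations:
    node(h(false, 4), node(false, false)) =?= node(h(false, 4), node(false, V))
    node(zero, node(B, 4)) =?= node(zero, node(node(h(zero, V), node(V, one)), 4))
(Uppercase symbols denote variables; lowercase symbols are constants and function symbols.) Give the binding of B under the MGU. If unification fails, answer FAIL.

node(h(zero, false), node(false, one))

Decompose node/2: h(false, 4) =?= h(false, 4),  node(false, false) =?= node(false, V).
Delete trivial equation h(false, 4) =?= h(false, 4).
Decompose node/2: false =?= false,  false =?= V.
Delete trivial equation false =?= false.
Bind V := false; substituting into the remaining equation gives: node(zero, node(B, 4)) =?= node(zero, node(node(h(zero, false), node(false, one)), 4)).
Decompose node/2: zero =?= zero,  node(B, 4) =?= node(node(h(zero, false), node(false, one)), 4).
Delete trivial equation zero =?= zero.
Decompose node/2: B =?= node(h(zero, false), node(false, one)),  4 =?= 4.
Bind B := node(h(zero, false), node(false, one)); no other remaining equation mentions B.
Delete trivial equation 4 =?= 4.
MGU = { V ↦ false, B ↦ node(h(zero, false), node(false, one)) }, so B ↦ node(h(zero, false), node(false, one)).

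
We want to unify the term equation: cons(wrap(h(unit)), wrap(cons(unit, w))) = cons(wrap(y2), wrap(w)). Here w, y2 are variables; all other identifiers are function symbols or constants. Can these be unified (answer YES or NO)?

Decompose cons/2: wrap(h(unit)) = wrap(y2),  wrap(cons(unit, w)) = wrap(w).
Decompose wrap/1: h(unit) = y2.
Bind y2 := h(unit); no other remaining equation mentions y2.
Decompose wrap/1: cons(unit, w) = w.
Occurs check fails: w occurs in cons(unit, w); the equation w = cons(unit, w) has no finite solution.

NO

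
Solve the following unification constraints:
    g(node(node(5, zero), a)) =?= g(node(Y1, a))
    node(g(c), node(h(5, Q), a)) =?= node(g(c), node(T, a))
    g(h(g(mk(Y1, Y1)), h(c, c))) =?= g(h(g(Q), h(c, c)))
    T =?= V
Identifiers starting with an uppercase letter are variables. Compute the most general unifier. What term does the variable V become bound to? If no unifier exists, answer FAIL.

h(5, mk(node(5, zero), node(5, zero)))

Decompose g/1: node(node(5, zero), a) =?= node(Y1, a).
Decompose node/2: node(5, zero) =?= Y1,  a =?= a.
Bind Y1 := node(5, zero); substituting into the one remaining equation that mentions Y1 gives: g(h(g(mk(node(5, zero), node(5, zero))), h(c, c))) =?= g(h(g(Q), h(c, c))).
Delete trivial equation a =?= a.
Decompose node/2: g(c) =?= g(c),  node(h(5, Q), a) =?= node(T, a).
Delete trivial equation g(c) =?= g(c).
Decompose node/2: h(5, Q) =?= T,  a =?= a.
Bind T := h(5, Q); substituting into the one remaining equation that mentions T gives: h(5, Q) =?= V.
Delete trivial equation a =?= a.
Decompose g/1: h(g(mk(node(5, zero), node(5, zero))), h(c, c)) =?= h(g(Q), h(c, c)).
Decompose h/2: g(mk(node(5, zero), node(5, zero))) =?= g(Q),  h(c, c) =?= h(c, c).
Decompose g/1: mk(node(5, zero), node(5, zero)) =?= Q.
Bind Q := mk(node(5, zero), node(5, zero)); substituting into the one remaining equation that mentions Q gives: h(5, mk(node(5, zero), node(5, zero))) =?= V. Substituting into the earlier binding gives T := h(5, mk(node(5, zero), node(5, zero))).
Delete trivial equation h(c, c) =?= h(c, c).
Bind V := h(5, mk(node(5, zero), node(5, zero))).
MGU = { Y1 := node(5, zero), T := h(5, mk(node(5, zero), node(5, zero))), Q := mk(node(5, zero), node(5, zero)), V := h(5, mk(node(5, zero), node(5, zero))) }, so V := h(5, mk(node(5, zero), node(5, zero))).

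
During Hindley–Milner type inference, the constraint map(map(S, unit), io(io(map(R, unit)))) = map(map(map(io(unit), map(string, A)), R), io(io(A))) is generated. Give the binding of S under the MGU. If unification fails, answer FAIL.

map(io(unit), map(string, map(unit, unit)))

Decompose map/2: map(S, unit) = map(map(io(unit), map(string, A)), R),  io(io(map(R, unit))) = io(io(A)).
Decompose map/2: S = map(io(unit), map(string, A)),  unit = R.
Bind S := map(io(unit), map(string, A)); no other remaining equation mentions S.
Bind R := unit; substituting into the remaining equation gives: io(io(map(unit, unit))) = io(io(A)).
Decompose io/1: io(map(unit, unit)) = io(A).
Decompose io/1: map(unit, unit) = A.
Bind A := map(unit, unit). Substituting into the earlier binding gives S := map(io(unit), map(string, map(unit, unit))).
MGU = { S -> map(io(unit), map(string, map(unit, unit))), R -> unit, A -> map(unit, unit) }, so S -> map(io(unit), map(string, map(unit, unit))).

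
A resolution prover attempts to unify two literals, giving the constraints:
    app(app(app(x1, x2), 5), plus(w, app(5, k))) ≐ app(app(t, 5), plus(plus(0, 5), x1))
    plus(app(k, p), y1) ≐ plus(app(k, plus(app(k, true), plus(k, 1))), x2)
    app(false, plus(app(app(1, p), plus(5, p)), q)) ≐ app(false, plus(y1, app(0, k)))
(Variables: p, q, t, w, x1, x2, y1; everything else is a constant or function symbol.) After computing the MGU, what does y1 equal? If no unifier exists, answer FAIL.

Decompose app/2: app(app(x1, x2), 5) ≐ app(t, 5),  plus(w, app(5, k)) ≐ plus(plus(0, 5), x1).
Decompose app/2: app(x1, x2) ≐ t,  5 ≐ 5.
Bind t := app(x1, x2); no other remaining equation mentions t.
Delete trivial equation 5 ≐ 5.
Decompose plus/2: w ≐ plus(0, 5),  app(5, k) ≐ x1.
Bind w := plus(0, 5); no other remaining equation mentions w.
Bind x1 := app(5, k); no other remaining equation mentions x1. Substituting into the earlier binding gives t := app(app(5, k), x2).
Decompose plus/2: app(k, p) ≐ app(k, plus(app(k, true), plus(k, 1))),  y1 ≐ x2.
Decompose app/2: k ≐ k,  p ≐ plus(app(k, true), plus(k, 1)).
Delete trivial equation k ≐ k.
Bind p := plus(app(k, true), plus(k, 1)); substituting into the one remaining equation that mentions p gives: app(false, plus(app(app(1, plus(app(k, true), plus(k, 1))), plus(5, plus(app(k, true), plus(k, 1)))), q)) ≐ app(false, plus(y1, app(0, k))).
Bind y1 := x2; substituting into the remaining equation gives: app(false, plus(app(app(1, plus(app(k, true), plus(k, 1))), plus(5, plus(app(k, true), plus(k, 1)))), q)) ≐ app(false, plus(x2, app(0, k))).
Decompose app/2: false ≐ false,  plus(app(app(1, plus(app(k, true), plus(k, 1))), plus(5, plus(app(k, true), plus(k, 1)))), q) ≐ plus(x2, app(0, k)).
Delete trivial equation false ≐ false.
Decompose plus/2: app(app(1, plus(app(k, true), plus(k, 1))), plus(5, plus(app(k, true), plus(k, 1)))) ≐ x2,  q ≐ app(0, k).
Bind x2 := app(app(1, plus(app(k, true), plus(k, 1))), plus(5, plus(app(k, true), plus(k, 1)))); no other remaining equation mentions x2. Substituting into the earlier bindings gives t := app(app(5, k), app(app(1, plus(app(k, true), plus(k, 1))), plus(5, plus(app(k, true), plus(k, 1))))), y1 := app(app(1, plus(app(k, true), plus(k, 1))), plus(5, plus(app(k, true), plus(k, 1)))).
Bind q := app(0, k).
MGU = { t := app(app(5, k), app(app(1, plus(app(k, true), plus(k, 1))), plus(5, plus(app(k, true), plus(k, 1))))), w := plus(0, 5), x1 := app(5, k), p := plus(app(k, true), plus(k, 1)), y1 := app(app(1, plus(app(k, true), plus(k, 1))), plus(5, plus(app(k, true), plus(k, 1)))), x2 := app(app(1, plus(app(k, true), plus(k, 1))), plus(5, plus(app(k, true), plus(k, 1)))), q := app(0, k) }, so y1 := app(app(1, plus(app(k, true), plus(k, 1))), plus(5, plus(app(k, true), plus(k, 1)))).

app(app(1, plus(app(k, true), plus(k, 1))), plus(5, plus(app(k, true), plus(k, 1))))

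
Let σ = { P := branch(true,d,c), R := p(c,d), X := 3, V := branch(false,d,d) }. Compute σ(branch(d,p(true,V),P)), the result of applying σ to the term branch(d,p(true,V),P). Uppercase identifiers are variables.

Replace each occurrence of P with branch(true,d,c).
Replace each occurrence of V with branch(false,d,d).
Result: branch(d,p(true,branch(false,d,d)),branch(true,d,c)).

branch(d,p(true,branch(false,d,d)),branch(true,d,c))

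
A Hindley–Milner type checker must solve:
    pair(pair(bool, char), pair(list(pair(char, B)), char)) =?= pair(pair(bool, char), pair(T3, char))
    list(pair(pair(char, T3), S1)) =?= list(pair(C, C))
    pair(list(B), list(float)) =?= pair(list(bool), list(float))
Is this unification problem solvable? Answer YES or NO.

Decompose pair/2: pair(bool, char) =?= pair(bool, char),  pair(list(pair(char, B)), char) =?= pair(T3, char).
Delete trivial equation pair(bool, char) =?= pair(bool, char).
Decompose pair/2: list(pair(char, B)) =?= T3,  char =?= char.
Bind T3 := list(pair(char, B)); substituting into the one remaining equation that mentions T3 gives: list(pair(pair(char, list(pair(char, B))), S1)) =?= list(pair(C, C)).
Delete trivial equation char =?= char.
Decompose list/1: pair(pair(char, list(pair(char, B))), S1) =?= pair(C, C).
Decompose pair/2: pair(char, list(pair(char, B))) =?= C,  S1 =?= C.
Bind C := pair(char, list(pair(char, B))); substituting into the one remaining equation that mentions C gives: S1 =?= pair(char, list(pair(char, B))).
Bind S1 := pair(char, list(pair(char, B))); no other remaining equation mentions S1.
Decompose pair/2: list(B) =?= list(bool),  list(float) =?= list(float).
Decompose list/1: B =?= bool.
Bind B := bool; no other remaining equation mentions B. Substituting into the earlier bindings gives T3 := list(pair(char, bool)), C := pair(char, list(pair(char, bool))), S1 := pair(char, list(pair(char, bool))).
Delete trivial equation list(float) =?= list(float).
No equations remain and no clash or occurs-check failure arose, so a unifier exists.

YES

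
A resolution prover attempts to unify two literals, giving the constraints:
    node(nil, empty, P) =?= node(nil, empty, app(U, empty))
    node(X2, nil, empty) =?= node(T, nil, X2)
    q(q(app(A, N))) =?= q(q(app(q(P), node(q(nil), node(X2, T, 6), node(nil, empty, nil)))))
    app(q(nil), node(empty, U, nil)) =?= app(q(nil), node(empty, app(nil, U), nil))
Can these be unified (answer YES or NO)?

NO

Decompose node/3: nil =?= nil,  empty =?= empty,  P =?= app(U, empty).
Delete trivial equation nil =?= nil.
Delete trivial equation empty =?= empty.
Bind P := app(U, empty); substituting into the one remaining equation that mentions P gives: q(q(app(A, N))) =?= q(q(app(q(app(U, empty)), node(q(nil), node(X2, T, 6), node(nil, empty, nil))))).
Decompose node/3: X2 =?= T,  nil =?= nil,  empty =?= X2.
Bind X2 := T; substituting into the 2 remaining equations that mention X2 gives: empty =?= T,  q(q(app(A, N))) =?= q(q(app(q(app(U, empty)), node(q(nil), node(T, T, 6), node(nil, empty, nil))))).
Delete trivial equation nil =?= nil.
Bind T := empty; substituting into the one remaining equation that mentions T gives: q(q(app(A, N))) =?= q(q(app(q(app(U, empty)), node(q(nil), node(empty, empty, 6), node(nil, empty, nil))))). Substituting into the earlier binding gives X2 := empty.
Decompose q/1: q(app(A, N)) =?= q(app(q(app(U, empty)), node(q(nil), node(empty, empty, 6), node(nil, empty, nil)))).
Decompose q/1: app(A, N) =?= app(q(app(U, empty)), node(q(nil), node(empty, empty, 6), node(nil, empty, nil))).
Decompose app/2: A =?= q(app(U, empty)),  N =?= node(q(nil), node(empty, empty, 6), node(nil, empty, nil)).
Bind A := q(app(U, empty)); no other remaining equation mentions A.
Bind N := node(q(nil), node(empty, empty, 6), node(nil, empty, nil)); no other remaining equation mentions N.
Decompose app/2: q(nil) =?= q(nil),  node(empty, U, nil) =?= node(empty, app(nil, U), nil).
Delete trivial equation q(nil) =?= q(nil).
Decompose node/3: empty =?= empty,  U =?= app(nil, U),  nil =?= nil.
Delete trivial equation empty =?= empty.
Occurs check fails: U occurs in app(nil, U); the equation U =?= app(nil, U) has no finite solution.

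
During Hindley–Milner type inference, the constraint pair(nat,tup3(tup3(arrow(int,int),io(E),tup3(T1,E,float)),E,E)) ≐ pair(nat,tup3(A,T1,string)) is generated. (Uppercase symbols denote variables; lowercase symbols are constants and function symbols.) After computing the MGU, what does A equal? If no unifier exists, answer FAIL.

Decompose pair/2: nat ≐ nat,  tup3(tup3(arrow(int,int),io(E),tup3(T1,E,float)),E,E) ≐ tup3(A,T1,string).
Delete trivial equation nat ≐ nat.
Decompose tup3/3: tup3(arrow(int,int),io(E),tup3(T1,E,float)) ≐ A,  E ≐ T1,  E ≐ string.
Bind A := tup3(arrow(int,int),io(E),tup3(T1,E,float)); no other remaining equation mentions A.
Bind E := T1; substituting into the remaining equation gives: T1 ≐ string. Substituting into the earlier binding gives A := tup3(arrow(int,int),io(T1),tup3(T1,T1,float)).
Bind T1 := string. Substituting into the earlier bindings gives A := tup3(arrow(int,int),io(string),tup3(string,string,float)), E := string.
MGU = { A := tup3(arrow(int,int),io(string),tup3(string,string,float)), E := string, T1 := string }, so A := tup3(arrow(int,int),io(string),tup3(string,string,float)).

tup3(arrow(int,int),io(string),tup3(string,string,float))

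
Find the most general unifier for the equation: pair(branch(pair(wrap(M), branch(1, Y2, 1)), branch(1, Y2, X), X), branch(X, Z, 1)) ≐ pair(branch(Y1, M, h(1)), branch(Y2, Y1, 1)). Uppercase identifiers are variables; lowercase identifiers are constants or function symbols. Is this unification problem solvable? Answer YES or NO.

Decompose pair/2: branch(pair(wrap(M), branch(1, Y2, 1)), branch(1, Y2, X), X) ≐ branch(Y1, M, h(1)),  branch(X, Z, 1) ≐ branch(Y2, Y1, 1).
Decompose branch/3: pair(wrap(M), branch(1, Y2, 1)) ≐ Y1,  branch(1, Y2, X) ≐ M,  X ≐ h(1).
Bind Y1 := pair(wrap(M), branch(1, Y2, 1)); substituting into the one remaining equation that mentions Y1 gives: branch(X, Z, 1) ≐ branch(Y2, pair(wrap(M), branch(1, Y2, 1)), 1).
Bind M := branch(1, Y2, X); substituting into the one remaining equation that mentions M gives: branch(X, Z, 1) ≐ branch(Y2, pair(wrap(branch(1, Y2, X)), branch(1, Y2, 1)), 1). Substituting into the earlier binding gives Y1 := pair(wrap(branch(1, Y2, X)), branch(1, Y2, 1)).
Bind X := h(1); substituting into the remaining equation gives: branch(h(1), Z, 1) ≐ branch(Y2, pair(wrap(branch(1, Y2, h(1))), branch(1, Y2, 1)), 1). Substituting into the earlier bindings gives Y1 := pair(wrap(branch(1, Y2, h(1))), branch(1, Y2, 1)), M := branch(1, Y2, h(1)).
Decompose branch/3: h(1) ≐ Y2,  Z ≐ pair(wrap(branch(1, Y2, h(1))), branch(1, Y2, 1)),  1 ≐ 1.
Bind Y2 := h(1); substituting into the one remaining equation that mentions Y2 gives: Z ≐ pair(wrap(branch(1, h(1), h(1))), branch(1, h(1), 1)). Substituting into the earlier bindings gives Y1 := pair(wrap(branch(1, h(1), h(1))), branch(1, h(1), 1)), M := branch(1, h(1), h(1)).
Bind Z := pair(wrap(branch(1, h(1), h(1))), branch(1, h(1), 1)); no other remaining equation mentions Z.
Delete trivial equation 1 ≐ 1.
No equations remain and no clash or occurs-check failure arose, so a unifier exists.

YES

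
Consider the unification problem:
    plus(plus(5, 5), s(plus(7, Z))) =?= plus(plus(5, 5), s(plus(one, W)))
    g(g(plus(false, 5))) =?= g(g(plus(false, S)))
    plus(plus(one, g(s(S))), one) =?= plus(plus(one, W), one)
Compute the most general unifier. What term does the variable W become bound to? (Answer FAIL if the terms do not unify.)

Decompose plus/2: plus(5, 5) =?= plus(5, 5),  s(plus(7, Z)) =?= s(plus(one, W)).
Delete trivial equation plus(5, 5) =?= plus(5, 5).
Decompose s/1: plus(7, Z) =?= plus(one, W).
Decompose plus/2: 7 =?= one,  Z =?= W.
Clash: constants 7 and one differ; no unifier exists.

FAIL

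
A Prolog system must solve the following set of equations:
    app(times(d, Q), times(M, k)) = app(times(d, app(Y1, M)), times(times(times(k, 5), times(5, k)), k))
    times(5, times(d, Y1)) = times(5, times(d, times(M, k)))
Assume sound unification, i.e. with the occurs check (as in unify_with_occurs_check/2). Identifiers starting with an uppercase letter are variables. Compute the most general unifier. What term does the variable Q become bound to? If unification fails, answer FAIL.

app(times(times(times(k, 5), times(5, k)), k), times(times(k, 5), times(5, k)))

Decompose app/2: times(d, Q) = times(d, app(Y1, M)),  times(M, k) = times(times(times(k, 5), times(5, k)), k).
Decompose times/2: d = d,  Q = app(Y1, M).
Delete trivial equation d = d.
Bind Q := app(Y1, M); no other remaining equation mentions Q.
Decompose times/2: M = times(times(k, 5), times(5, k)),  k = k.
Bind M := times(times(k, 5), times(5, k)); substituting into the one remaining equation that mentions M gives: times(5, times(d, Y1)) = times(5, times(d, times(times(times(k, 5), times(5, k)), k))). Substituting into the earlier binding gives Q := app(Y1, times(times(k, 5), times(5, k))).
Delete trivial equation k = k.
Decompose times/2: 5 = 5,  times(d, Y1) = times(d, times(times(times(k, 5), times(5, k)), k)).
Delete trivial equation 5 = 5.
Decompose times/2: d = d,  Y1 = times(times(times(k, 5), times(5, k)), k).
Delete trivial equation d = d.
Bind Y1 := times(times(times(k, 5), times(5, k)), k). Substituting into the earlier binding gives Q := app(times(times(times(k, 5), times(5, k)), k), times(times(k, 5), times(5, k))).
MGU = { Q -> app(times(times(times(k, 5), times(5, k)), k), times(times(k, 5), times(5, k))), M -> times(times(k, 5), times(5, k)), Y1 -> times(times(times(k, 5), times(5, k)), k) }, so Q -> app(times(times(times(k, 5), times(5, k)), k), times(times(k, 5), times(5, k))).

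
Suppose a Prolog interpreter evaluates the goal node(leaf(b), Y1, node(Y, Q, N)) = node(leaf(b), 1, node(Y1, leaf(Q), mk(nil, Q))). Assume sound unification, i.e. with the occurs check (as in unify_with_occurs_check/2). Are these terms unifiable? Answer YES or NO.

NO

Decompose node/3: leaf(b) = leaf(b),  Y1 = 1,  node(Y, Q, N) = node(Y1, leaf(Q), mk(nil, Q)).
Delete trivial equation leaf(b) = leaf(b).
Bind Y1 := 1; substituting into the remaining equation gives: node(Y, Q, N) = node(1, leaf(Q), mk(nil, Q)).
Decompose node/3: Y = 1,  Q = leaf(Q),  N = mk(nil, Q).
Bind Y := 1; no other remaining equation mentions Y.
Occurs check fails: Q occurs in leaf(Q); the equation Q = leaf(Q) has no finite solution.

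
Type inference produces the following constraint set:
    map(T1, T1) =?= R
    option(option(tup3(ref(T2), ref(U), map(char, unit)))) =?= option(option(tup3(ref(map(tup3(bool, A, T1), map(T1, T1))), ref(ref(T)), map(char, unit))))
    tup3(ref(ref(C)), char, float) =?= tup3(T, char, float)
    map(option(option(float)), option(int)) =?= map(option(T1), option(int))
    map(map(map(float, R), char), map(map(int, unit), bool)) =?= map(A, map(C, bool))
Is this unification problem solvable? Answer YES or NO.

YES

Bind R := map(T1, T1); substituting into the one remaining equation that mentions R gives: map(map(map(float, map(T1, T1)), char), map(map(int, unit), bool)) =?= map(A, map(C, bool)).
Decompose option/1: option(tup3(ref(T2), ref(U), map(char, unit))) =?= option(tup3(ref(map(tup3(bool, A, T1), map(T1, T1))), ref(ref(T)), map(char, unit))).
Decompose option/1: tup3(ref(T2), ref(U), map(char, unit)) =?= tup3(ref(map(tup3(bool, A, T1), map(T1, T1))), ref(ref(T)), map(char, unit)).
Decompose tup3/3: ref(T2) =?= ref(map(tup3(bool, A, T1), map(T1, T1))),  ref(U) =?= ref(ref(T)),  map(char, unit) =?= map(char, unit).
Decompose ref/1: T2 =?= map(tup3(bool, A, T1), map(T1, T1)).
Bind T2 := map(tup3(bool, A, T1), map(T1, T1)); no other remaining equation mentions T2.
Decompose ref/1: U =?= ref(T).
Bind U := ref(T); no other remaining equation mentions U.
Delete trivial equation map(char, unit) =?= map(char, unit).
Decompose tup3/3: ref(ref(C)) =?= T,  char =?= char,  float =?= float.
Bind T := ref(ref(C)); no other remaining equation mentions T. Substituting into the earlier binding gives U := ref(ref(ref(C))).
Delete trivial equation char =?= char.
Delete trivial equation float =?= float.
Decompose map/2: option(option(float)) =?= option(T1),  option(int) =?= option(int).
Decompose option/1: option(float) =?= T1.
Bind T1 := option(float); substituting into the one remaining equation that mentions T1 gives: map(map(map(float, map(option(float), option(float))), char), map(map(int, unit), bool)) =?= map(A, map(C, bool)). Substituting into the earlier bindings gives R := map(option(float), option(float)), T2 := map(tup3(bool, A, option(float)), map(option(float), option(float))).
Delete trivial equation option(int) =?= option(int).
Decompose map/2: map(map(float, map(option(float), option(float))), char) =?= A,  map(map(int, unit), bool) =?= map(C, bool).
Bind A := map(map(float, map(option(float), option(float))), char); no other remaining equation mentions A. Substituting into the earlier binding gives T2 := map(tup3(bool, map(map(float, map(option(float), option(float))), char), option(float)), map(option(float), option(float))).
Decompose map/2: map(int, unit) =?= C,  bool =?= bool.
Bind C := map(int, unit); no other remaining equation mentions C. Substituting into the earlier bindings gives U := ref(ref(ref(map(int, unit)))), T := ref(ref(map(int, unit))).
Delete trivial equation bool =?= bool.
No equations remain and no clash or occurs-check failure arose, so a unifier exists.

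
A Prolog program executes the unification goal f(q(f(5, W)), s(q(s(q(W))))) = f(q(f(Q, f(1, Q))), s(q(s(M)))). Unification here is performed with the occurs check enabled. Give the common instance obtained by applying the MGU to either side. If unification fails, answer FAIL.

Decompose f/2: q(f(5, W)) = q(f(Q, f(1, Q))),  s(q(s(q(W)))) = s(q(s(M))).
Decompose q/1: f(5, W) = f(Q, f(1, Q)).
Decompose f/2: 5 = Q,  W = f(1, Q).
Bind Q := 5; substituting into the one remaining equation that mentions Q gives: W = f(1, 5).
Bind W := f(1, 5); substituting into the remaining equation gives: s(q(s(q(f(1, 5))))) = s(q(s(M))).
Decompose s/1: q(s(q(f(1, 5)))) = q(s(M)).
Decompose q/1: s(q(f(1, 5))) = s(M).
Decompose s/1: q(f(1, 5)) = M.
Bind M := q(f(1, 5)).
Applying the MGU to either side gives f(q(f(5, f(1, 5))), s(q(s(q(f(1, 5)))))).

f(q(f(5, f(1, 5))), s(q(s(q(f(1, 5))))))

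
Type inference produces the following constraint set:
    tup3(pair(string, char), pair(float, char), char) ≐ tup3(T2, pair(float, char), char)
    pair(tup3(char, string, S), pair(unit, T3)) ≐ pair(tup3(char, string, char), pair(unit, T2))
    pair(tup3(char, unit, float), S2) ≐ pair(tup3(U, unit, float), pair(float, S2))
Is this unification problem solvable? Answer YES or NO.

Decompose tup3/3: pair(string, char) ≐ T2,  pair(float, char) ≐ pair(float, char),  char ≐ char.
Bind T2 := pair(string, char); substituting into the one remaining equation that mentions T2 gives: pair(tup3(char, string, S), pair(unit, T3)) ≐ pair(tup3(char, string, char), pair(unit, pair(string, char))).
Delete trivial equation pair(float, char) ≐ pair(float, char).
Delete trivial equation char ≐ char.
Decompose pair/2: tup3(char, string, S) ≐ tup3(char, string, char),  pair(unit, T3) ≐ pair(unit, pair(string, char)).
Decompose tup3/3: char ≐ char,  string ≐ string,  S ≐ char.
Delete trivial equation char ≐ char.
Delete trivial equation string ≐ string.
Bind S := char; no other remaining equation mentions S.
Decompose pair/2: unit ≐ unit,  T3 ≐ pair(string, char).
Delete trivial equation unit ≐ unit.
Bind T3 := pair(string, char); no other remaining equation mentions T3.
Decompose pair/2: tup3(char, unit, float) ≐ tup3(U, unit, float),  S2 ≐ pair(float, S2).
Decompose tup3/3: char ≐ U,  unit ≐ unit,  float ≐ float.
Bind U := char; no other remaining equation mentions U.
Delete trivial equation unit ≐ unit.
Delete trivial equation float ≐ float.
Occurs check fails: S2 occurs in pair(float, S2); the equation S2 ≐ pair(float, S2) has no finite solution.

NO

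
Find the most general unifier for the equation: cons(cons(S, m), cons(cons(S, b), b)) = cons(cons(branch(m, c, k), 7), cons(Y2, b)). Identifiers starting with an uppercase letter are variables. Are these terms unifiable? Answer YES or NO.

NO

Decompose cons/2: cons(S, m) = cons(branch(m, c, k), 7),  cons(cons(S, b), b) = cons(Y2, b).
Decompose cons/2: S = branch(m, c, k),  m = 7.
Bind S := branch(m, c, k); substituting into the one remaining equation that mentions S gives: cons(cons(branch(m, c, k), b), b) = cons(Y2, b).
Clash: constants m and 7 differ; no unifier exists.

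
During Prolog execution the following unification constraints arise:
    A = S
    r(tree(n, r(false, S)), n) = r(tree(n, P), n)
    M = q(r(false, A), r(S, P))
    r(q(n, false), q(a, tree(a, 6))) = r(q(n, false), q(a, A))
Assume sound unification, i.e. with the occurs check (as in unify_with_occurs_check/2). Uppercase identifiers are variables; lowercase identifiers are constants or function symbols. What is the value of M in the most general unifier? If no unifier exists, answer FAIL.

q(r(false, tree(a, 6)), r(tree(a, 6), r(false, tree(a, 6))))

Bind A := S; substituting into the 2 remaining equations that mention A gives: M = q(r(false, S), r(S, P)),  r(q(n, false), q(a, tree(a, 6))) = r(q(n, false), q(a, S)).
Decompose r/2: tree(n, r(false, S)) = tree(n, P),  n = n.
Decompose tree/2: n = n,  r(false, S) = P.
Delete trivial equation n = n.
Bind P := r(false, S); substituting into the one remaining equation that mentions P gives: M = q(r(false, S), r(S, r(false, S))).
Delete trivial equation n = n.
Bind M := q(r(false, S), r(S, r(false, S))); no other remaining equation mentions M.
Decompose r/2: q(n, false) = q(n, false),  q(a, tree(a, 6)) = q(a, S).
Delete trivial equation q(n, false) = q(n, false).
Decompose q/2: a = a,  tree(a, 6) = S.
Delete trivial equation a = a.
Bind S := tree(a, 6). Substituting into the earlier bindings gives A := tree(a, 6), P := r(false, tree(a, 6)), M := q(r(false, tree(a, 6)), r(tree(a, 6), r(false, tree(a, 6)))).
MGU = { A -> tree(a, 6), P -> r(false, tree(a, 6)), M -> q(r(false, tree(a, 6)), r(tree(a, 6), r(false, tree(a, 6)))), S -> tree(a, 6) }, so M -> q(r(false, tree(a, 6)), r(tree(a, 6), r(false, tree(a, 6)))).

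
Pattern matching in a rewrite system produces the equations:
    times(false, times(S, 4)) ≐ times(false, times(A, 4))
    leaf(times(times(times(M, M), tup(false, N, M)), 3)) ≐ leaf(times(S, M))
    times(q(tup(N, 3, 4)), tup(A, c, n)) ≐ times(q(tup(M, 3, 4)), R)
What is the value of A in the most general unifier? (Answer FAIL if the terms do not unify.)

Decompose times/2: false ≐ false,  times(S, 4) ≐ times(A, 4).
Delete trivial equation false ≐ false.
Decompose times/2: S ≐ A,  4 ≐ 4.
Bind S := A; substituting into the one remaining equation that mentions S gives: leaf(times(times(times(M, M), tup(false, N, M)), 3)) ≐ leaf(times(A, M)).
Delete trivial equation 4 ≐ 4.
Decompose leaf/1: times(times(times(M, M), tup(false, N, M)), 3) ≐ times(A, M).
Decompose times/2: times(times(M, M), tup(false, N, M)) ≐ A,  3 ≐ M.
Bind A := times(times(M, M), tup(false, N, M)); substituting into the one remaining equation that mentions A gives: times(q(tup(N, 3, 4)), tup(times(times(M, M), tup(false, N, M)), c, n)) ≐ times(q(tup(M, 3, 4)), R). Substituting into the earlier binding gives S := times(times(M, M), tup(false, N, M)).
Bind M := 3; substituting into the remaining equation gives: times(q(tup(N, 3, 4)), tup(times(times(3, 3), tup(false, N, 3)), c, n)) ≐ times(q(tup(3, 3, 4)), R). Substituting into the earlier bindings gives S := times(times(3, 3), tup(false, N, 3)), A := times(times(3, 3), tup(false, N, 3)).
Decompose times/2: q(tup(N, 3, 4)) ≐ q(tup(3, 3, 4)),  tup(times(times(3, 3), tup(false, N, 3)), c, n) ≐ R.
Decompose q/1: tup(N, 3, 4) ≐ tup(3, 3, 4).
Decompose tup/3: N ≐ 3,  3 ≐ 3,  4 ≐ 4.
Bind N := 3; substituting into the one remaining equation that mentions N gives: tup(times(times(3, 3), tup(false, 3, 3)), c, n) ≐ R. Substituting into the earlier bindings gives S := times(times(3, 3), tup(false, 3, 3)), A := times(times(3, 3), tup(false, 3, 3)).
Delete trivial equation 3 ≐ 3.
Delete trivial equation 4 ≐ 4.
Bind R := tup(times(times(3, 3), tup(false, 3, 3)), c, n).
MGU = { S := times(times(3, 3), tup(false, 3, 3)), A := times(times(3, 3), tup(false, 3, 3)), M := 3, N := 3, R := tup(times(times(3, 3), tup(false, 3, 3)), c, n) }, so A := times(times(3, 3), tup(false, 3, 3)).

times(times(3, 3), tup(false, 3, 3))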